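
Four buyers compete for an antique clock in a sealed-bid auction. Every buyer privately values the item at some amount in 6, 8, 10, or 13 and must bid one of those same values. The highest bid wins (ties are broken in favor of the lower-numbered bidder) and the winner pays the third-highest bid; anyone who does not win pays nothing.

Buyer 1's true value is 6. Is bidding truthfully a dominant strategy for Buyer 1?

Yes

Check each profile of the others' bids and compare truth against every alternative bid.
Others bid (6, 8, 8): truth gives 0, best alternative gives -2.
Others bid (8, 6, 8): truth gives 0, best alternative gives -2.
Others bid (8, 8, 6): truth gives 0, best alternative gives -2.
Others bid (8, 8, 8): truth gives 0, best alternative gives -2.
Others bid (6, 6, 6): truth gives 0, best alternative gives 0.
Others bid (6, 6, 8): truth gives 0, best alternative gives 0.
(Remaining 58 profiles checked similarly; truth is weakly best in each.)
In every case the truthful bid is at least as good as any alternative, so it is a dominant strategy.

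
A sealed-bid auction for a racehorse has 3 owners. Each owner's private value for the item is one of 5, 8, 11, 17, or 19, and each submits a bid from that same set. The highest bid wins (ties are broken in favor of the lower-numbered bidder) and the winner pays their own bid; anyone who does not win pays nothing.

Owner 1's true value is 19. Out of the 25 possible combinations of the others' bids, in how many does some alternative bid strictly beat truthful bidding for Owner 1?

16

Others bid (5, 5): truth gives 0; bid 5 gives 14 > 0. Violating.
Others bid (5, 8): truth gives 0; bid 8 gives 11 > 0. Violating.
Others bid (5, 11): truth gives 0; bid 11 gives 8 > 0. Violating.
Others bid (5, 17): truth gives 0; bid 17 gives 2 > 0. Violating.
Others bid (5, 19): truth gives 0; no alternative beats it.
Others bid (8, 19): truth gives 0; no alternative beats it.
(Checking all 25 profiles: 16 have a profitable deviation, 9 do not.)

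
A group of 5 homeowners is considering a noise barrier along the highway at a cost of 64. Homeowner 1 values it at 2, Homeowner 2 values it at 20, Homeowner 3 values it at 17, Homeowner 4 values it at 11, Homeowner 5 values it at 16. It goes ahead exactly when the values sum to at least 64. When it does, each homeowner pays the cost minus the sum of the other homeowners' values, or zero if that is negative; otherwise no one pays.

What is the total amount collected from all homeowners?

56

Total value 66 ≥ cost 64, so it is built.
Homeowner 1: others sum to 64; max(0, 64 - 64) = 0.
Homeowner 2: others sum to 46; max(0, 64 - 46) = 18.
Homeowner 3: others sum to 49; max(0, 64 - 49) = 15.
Homeowner 4: others sum to 55; max(0, 64 - 55) = 9.
Homeowner 5: others sum to 50; max(0, 64 - 50) = 14.
Total collected = 0 + 18 + 15 + 9 + 14 = 56.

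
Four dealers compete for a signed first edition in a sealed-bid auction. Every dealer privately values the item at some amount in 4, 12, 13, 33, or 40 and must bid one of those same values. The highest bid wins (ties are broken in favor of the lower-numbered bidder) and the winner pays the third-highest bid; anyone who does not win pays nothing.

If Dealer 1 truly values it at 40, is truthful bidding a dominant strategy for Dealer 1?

Check each profile of the others' bids and compare truth against every alternative bid.
Others bid (4, 4, 40): truth gives 36, best alternative gives 0.
Others bid (4, 40, 4): truth gives 36, best alternative gives 0.
Others bid (40, 4, 4): truth gives 36, best alternative gives 0.
Others bid (4, 12, 40): truth gives 28, best alternative gives 0.
Others bid (4, 40, 12): truth gives 28, best alternative gives 0.
Others bid (12, 4, 40): truth gives 28, best alternative gives 0.
(Remaining 119 profiles checked similarly; truth is weakly best in each.)
In every case the truthful bid is at least as good as any alternative, so it is a dominant strategy.

Yes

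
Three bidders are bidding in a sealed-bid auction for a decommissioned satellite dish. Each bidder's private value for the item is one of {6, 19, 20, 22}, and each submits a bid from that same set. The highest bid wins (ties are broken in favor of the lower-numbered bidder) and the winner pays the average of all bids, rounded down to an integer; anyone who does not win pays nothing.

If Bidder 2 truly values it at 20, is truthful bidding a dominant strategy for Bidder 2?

Consider the case where Bidder 1 bids 6 and Bidder 3 bids 19.
Truthful bid 20: wins, pays 15, utility 20 - 15 = 5.
Bid 19 instead: wins, pays 14, utility 20 - 14 = 6.
Since 6 > 5, bidding 19 is strictly better here, so truthful bidding is not dominant.

No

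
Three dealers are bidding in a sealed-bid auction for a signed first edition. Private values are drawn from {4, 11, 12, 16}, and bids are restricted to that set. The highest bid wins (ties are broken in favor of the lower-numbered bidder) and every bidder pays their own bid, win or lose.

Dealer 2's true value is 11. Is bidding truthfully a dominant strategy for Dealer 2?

No

Consider the case where Dealer 1 bids 4 and Dealer 3 bids 12.
Truthful bid 11: loses but pays 11, utility -11.
Bid 4 instead: loses but pays 4, utility -4.
Since -4 > -11, bidding 4 is strictly better here, so truthful bidding is not dominant.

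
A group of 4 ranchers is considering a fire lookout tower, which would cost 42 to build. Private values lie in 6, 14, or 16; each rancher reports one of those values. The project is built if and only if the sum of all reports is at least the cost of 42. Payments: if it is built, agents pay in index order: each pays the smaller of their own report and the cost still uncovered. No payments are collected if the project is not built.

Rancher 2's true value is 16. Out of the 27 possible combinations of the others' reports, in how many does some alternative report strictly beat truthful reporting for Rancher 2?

23

Others report (6, 6, 16): truth gives 0; report 14 gives 2 > 0. Violating.
Others report (6, 14, 14): truth gives 0; report 14 gives 2 > 0. Violating.
Others report (6, 14, 16): truth gives 0; report 6 gives 10 > 0. Violating.
Others report (6, 16, 6): truth gives 0; report 14 gives 2 > 0. Violating.
Others report (6, 6, 6): truth gives 0; no alternative beats it.
Others report (6, 6, 14): truth gives 0; no alternative beats it.
(Checking all 27 profiles: 23 have a profitable deviation, 4 do not.)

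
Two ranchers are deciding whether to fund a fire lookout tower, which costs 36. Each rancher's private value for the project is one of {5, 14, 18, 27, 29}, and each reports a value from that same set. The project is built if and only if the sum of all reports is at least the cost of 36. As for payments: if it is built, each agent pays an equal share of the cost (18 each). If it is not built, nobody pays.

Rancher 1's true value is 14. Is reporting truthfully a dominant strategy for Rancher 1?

No

Consider the case where Rancher 2 reports 27.
Truthful report 14: project built, pays 18, utility 14 - 18 = -4.
Report 5 instead: project not built, utility 0.
Since 0 > -4, reporting 5 is strictly better here, so truthful reporting is not dominant.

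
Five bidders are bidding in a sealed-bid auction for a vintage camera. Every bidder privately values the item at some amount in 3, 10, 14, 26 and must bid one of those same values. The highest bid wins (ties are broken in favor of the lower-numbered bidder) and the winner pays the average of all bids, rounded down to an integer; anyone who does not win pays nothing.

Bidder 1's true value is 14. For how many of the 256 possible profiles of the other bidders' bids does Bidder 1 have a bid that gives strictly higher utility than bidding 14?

Others bid (3, 3, 3, 3): truth gives 9; bid 3 gives 11 > 9. Violating.
Others bid (3, 3, 3, 10): truth gives 8; bid 10 gives 9 > 8. Violating.
Others bid (3, 3, 3, 26): truth gives 0; bid 26 gives 2 > 0. Violating.
Others bid (3, 3, 10, 3): truth gives 8; bid 10 gives 9 > 8. Violating.
Others bid (3, 3, 3, 14): truth gives 7; no alternative beats it.
Others bid (3, 3, 10, 14): truth gives 6; no alternative beats it.
(Checking all 256 profiles: 31 have a profitable deviation, 225 do not.)

31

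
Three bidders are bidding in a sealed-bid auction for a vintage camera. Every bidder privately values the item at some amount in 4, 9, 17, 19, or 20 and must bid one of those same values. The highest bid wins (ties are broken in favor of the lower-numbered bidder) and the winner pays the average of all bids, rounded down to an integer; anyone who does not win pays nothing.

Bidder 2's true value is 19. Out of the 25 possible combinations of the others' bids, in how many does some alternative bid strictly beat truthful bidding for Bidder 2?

10

Others bid (4, 4): truth gives 10; bid 9 gives 14 > 10. Violating.
Others bid (4, 9): truth gives 9; bid 9 gives 12 > 9. Violating.
Others bid (4, 17): truth gives 6; bid 17 gives 7 > 6. Violating.
Others bid (4, 20): truth gives 0; bid 20 gives 5 > 0. Violating.
Others bid (4, 19): truth gives 5; no alternative beats it.
Others bid (9, 4): truth gives 9; no alternative beats it.
(Checking all 25 profiles: 10 have a profitable deviation, 15 do not.)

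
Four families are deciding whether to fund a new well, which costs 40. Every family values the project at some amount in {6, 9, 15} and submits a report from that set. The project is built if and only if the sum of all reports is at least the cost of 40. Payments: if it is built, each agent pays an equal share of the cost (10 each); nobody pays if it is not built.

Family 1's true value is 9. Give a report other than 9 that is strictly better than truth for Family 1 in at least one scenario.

6

Suppose Family 2 reports 9, Family 3 reports 9 and Family 4 reports 15.
Report 9: project built, pays 10, utility 9 - 10 = -1.
Report 6: project not built, utility 0.
So reporting 6 beats truth here (0 > -1).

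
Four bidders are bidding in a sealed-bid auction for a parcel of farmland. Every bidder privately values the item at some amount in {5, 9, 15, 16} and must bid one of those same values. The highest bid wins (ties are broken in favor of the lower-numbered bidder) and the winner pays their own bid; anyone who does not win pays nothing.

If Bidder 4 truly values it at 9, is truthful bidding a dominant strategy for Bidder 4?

Yes

Check each profile of the others' bids and compare truth against every alternative bid.
Others bid (5, 5, 5): truth gives 0, best alternative gives 0.
Others bid (5, 5, 9): truth gives 0, best alternative gives 0.
Others bid (5, 5, 15): truth gives 0, best alternative gives 0.
Others bid (5, 5, 16): truth gives 0, best alternative gives 0.
Others bid (5, 9, 5): truth gives 0, best alternative gives 0.
Others bid (5, 9, 9): truth gives 0, best alternative gives 0.
(Remaining 58 profiles checked similarly; truth is weakly best in each.)
In every case the truthful bid is at least as good as any alternative, so it is a dominant strategy.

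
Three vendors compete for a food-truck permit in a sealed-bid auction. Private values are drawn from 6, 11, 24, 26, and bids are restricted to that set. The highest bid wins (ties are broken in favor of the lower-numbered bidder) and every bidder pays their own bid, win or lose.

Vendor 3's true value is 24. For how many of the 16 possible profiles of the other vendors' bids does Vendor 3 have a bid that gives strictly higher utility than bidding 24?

13

Others bid (6, 6): truth gives 0; bid 11 gives 13 > 0. Violating.
Others bid (6, 24): truth gives -24; bid 26 gives -2 > -24. Violating.
Others bid (6, 26): truth gives -24; bid 6 gives -6 > -24. Violating.
Others bid (11, 24): truth gives -24; bid 26 gives -2 > -24. Violating.
Others bid (6, 11): truth gives 0; no alternative beats it.
Others bid (11, 6): truth gives 0; no alternative beats it.
(Checking all 16 profiles: 13 have a profitable deviation, 3 do not.)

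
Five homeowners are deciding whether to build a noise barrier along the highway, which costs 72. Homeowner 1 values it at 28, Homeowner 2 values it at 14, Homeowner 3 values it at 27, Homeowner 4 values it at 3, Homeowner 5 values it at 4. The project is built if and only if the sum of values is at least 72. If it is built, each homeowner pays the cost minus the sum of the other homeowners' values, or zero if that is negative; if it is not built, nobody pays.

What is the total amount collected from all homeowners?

Total value 76 ≥ cost 72, so it is built.
Homeowner 1: others sum to 48; max(0, 72 - 48) = 24.
Homeowner 2: others sum to 62; max(0, 72 - 62) = 10.
Homeowner 3: others sum to 49; max(0, 72 - 49) = 23.
Homeowner 4: others sum to 73; max(0, 72 - 73) = 0.
Homeowner 5: others sum to 72; max(0, 72 - 72) = 0.
Total collected = 24 + 10 + 23 + 0 + 0 = 57.

57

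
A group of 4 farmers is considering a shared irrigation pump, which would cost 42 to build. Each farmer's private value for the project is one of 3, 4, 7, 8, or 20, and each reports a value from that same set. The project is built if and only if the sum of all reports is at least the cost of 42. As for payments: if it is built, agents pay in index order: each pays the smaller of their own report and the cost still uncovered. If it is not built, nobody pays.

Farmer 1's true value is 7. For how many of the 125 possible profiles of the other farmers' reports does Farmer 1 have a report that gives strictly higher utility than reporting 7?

13

Others report (3, 20, 20): truth gives 0; report 3 gives 4 > 0. Violating.
Others report (4, 20, 20): truth gives 0; report 3 gives 4 > 0. Violating.
Others report (7, 20, 20): truth gives 0; report 3 gives 4 > 0. Violating.
Others report (8, 20, 20): truth gives 0; report 3 gives 4 > 0. Violating.
Others report (3, 3, 3): truth gives 0; no alternative beats it.
Others report (3, 3, 4): truth gives 0; no alternative beats it.
(Checking all 125 profiles: 13 have a profitable deviation, 112 do not.)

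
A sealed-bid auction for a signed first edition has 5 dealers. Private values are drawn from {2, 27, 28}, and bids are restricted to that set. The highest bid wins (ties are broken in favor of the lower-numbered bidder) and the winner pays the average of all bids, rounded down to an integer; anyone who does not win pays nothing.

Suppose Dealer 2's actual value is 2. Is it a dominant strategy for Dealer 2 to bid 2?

Check each profile of the others' bids and compare truth against every alternative bid.
Others bid (2, 27, 27, 27): truth gives 0, best alternative gives -20.
Others bid (2, 2, 27, 27): truth gives 0, best alternative gives -15.
Others bid (2, 27, 2, 27): truth gives 0, best alternative gives -15.
Others bid (2, 27, 27, 2): truth gives 0, best alternative gives -15.
Others bid (2, 2, 2, 27): truth gives 0, best alternative gives -10.
Others bid (2, 2, 27, 2): truth gives 0, best alternative gives -10.
(Remaining 75 profiles checked similarly; truth is weakly best in each.)
In every case the truthful bid is at least as good as any alternative, so it is a dominant strategy.

Yes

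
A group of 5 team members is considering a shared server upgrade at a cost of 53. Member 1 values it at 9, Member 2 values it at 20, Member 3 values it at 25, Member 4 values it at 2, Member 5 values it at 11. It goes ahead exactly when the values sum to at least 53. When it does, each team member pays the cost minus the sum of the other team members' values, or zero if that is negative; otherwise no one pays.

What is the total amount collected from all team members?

17

Total value 67 ≥ cost 53, so it is built.
Member 1: others sum to 58; max(0, 53 - 58) = 0.
Member 2: others sum to 47; max(0, 53 - 47) = 6.
Member 3: others sum to 42; max(0, 53 - 42) = 11.
Member 4: others sum to 65; max(0, 53 - 65) = 0.
Member 5: others sum to 56; max(0, 53 - 56) = 0.
Total collected = 0 + 6 + 11 + 0 + 0 = 17.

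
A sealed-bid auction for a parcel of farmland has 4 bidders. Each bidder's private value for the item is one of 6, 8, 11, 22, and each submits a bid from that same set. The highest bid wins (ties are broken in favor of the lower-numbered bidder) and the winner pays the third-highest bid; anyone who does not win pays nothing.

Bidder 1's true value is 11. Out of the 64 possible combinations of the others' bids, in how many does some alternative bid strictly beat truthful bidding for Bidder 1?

12

Others bid (6, 6, 22): truth gives 0; bid 22 gives 5 > 0. Violating.
Others bid (6, 8, 22): truth gives 0; bid 22 gives 3 > 0. Violating.
Others bid (6, 22, 6): truth gives 0; bid 22 gives 5 > 0. Violating.
Others bid (6, 22, 8): truth gives 0; bid 22 gives 3 > 0. Violating.
Others bid (6, 6, 6): truth gives 5; no alternative beats it.
Others bid (6, 6, 8): truth gives 5; no alternative beats it.
(Checking all 64 profiles: 12 have a profitable deviation, 52 do not.)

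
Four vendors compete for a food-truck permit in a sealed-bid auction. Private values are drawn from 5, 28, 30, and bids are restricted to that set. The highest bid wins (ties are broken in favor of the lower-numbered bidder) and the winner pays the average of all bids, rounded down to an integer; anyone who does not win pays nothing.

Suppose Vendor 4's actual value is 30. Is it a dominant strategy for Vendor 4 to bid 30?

No

Consider the case where Vendor 1 bids 5, Vendor 2 bids 5 and Vendor 3 bids 5.
Truthful bid 30: wins, pays 11, utility 30 - 11 = 19.
Bid 28 instead: wins, pays 10, utility 30 - 10 = 20.
Since 20 > 19, bidding 28 is strictly better here, so truthful bidding is not dominant.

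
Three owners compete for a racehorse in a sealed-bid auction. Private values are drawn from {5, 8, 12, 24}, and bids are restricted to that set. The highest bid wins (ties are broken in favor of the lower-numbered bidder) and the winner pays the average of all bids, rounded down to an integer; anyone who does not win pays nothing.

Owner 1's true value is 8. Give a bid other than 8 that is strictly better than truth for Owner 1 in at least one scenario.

Suppose Owner 2 bids 5 and Owner 3 bids 5.
Bid 8: wins, pays 6, utility 8 - 6 = 2.
Bid 5: wins, pays 5, utility 8 - 5 = 3.
So bidding 5 beats truth here (3 > 2).

5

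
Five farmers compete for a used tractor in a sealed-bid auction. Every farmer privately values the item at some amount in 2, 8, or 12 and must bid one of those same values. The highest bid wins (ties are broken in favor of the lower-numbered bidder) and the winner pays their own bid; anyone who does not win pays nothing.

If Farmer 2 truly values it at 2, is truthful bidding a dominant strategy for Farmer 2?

Check each profile of the others' bids and compare truth against every alternative bid.
Others bid (2, 2, 2, 2): truth gives 0, best alternative gives -6.
Others bid (2, 2, 2, 8): truth gives 0, best alternative gives -6.
Others bid (2, 2, 8, 2): truth gives 0, best alternative gives -6.
Others bid (2, 2, 8, 8): truth gives 0, best alternative gives -6.
Others bid (2, 8, 2, 2): truth gives 0, best alternative gives -6.
Others bid (2, 8, 2, 8): truth gives 0, best alternative gives -6.
(Remaining 75 profiles checked similarly; truth is weakly best in each.)
In every case the truthful bid is at least as good as any alternative, so it is a dominant strategy.

Yes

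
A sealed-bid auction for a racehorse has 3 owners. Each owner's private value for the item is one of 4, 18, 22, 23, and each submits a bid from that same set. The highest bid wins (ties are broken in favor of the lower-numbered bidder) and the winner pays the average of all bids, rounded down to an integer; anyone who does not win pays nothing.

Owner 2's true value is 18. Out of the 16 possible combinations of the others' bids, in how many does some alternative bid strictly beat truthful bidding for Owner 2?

4

Others bid (4, 22): truth gives 0; bid 22 gives 2 > 0. Violating.
Others bid (4, 23): truth gives 0; bid 23 gives 2 > 0. Violating.
Others bid (18, 4): truth gives 0; bid 22 gives 4 > 0. Violating.
Others bid (22, 4): truth gives 0; bid 23 gives 2 > 0. Violating.
Others bid (4, 4): truth gives 10; no alternative beats it.
Others bid (4, 18): truth gives 5; no alternative beats it.
(Checking all 16 profiles: 4 have a profitable deviation, 12 do not.)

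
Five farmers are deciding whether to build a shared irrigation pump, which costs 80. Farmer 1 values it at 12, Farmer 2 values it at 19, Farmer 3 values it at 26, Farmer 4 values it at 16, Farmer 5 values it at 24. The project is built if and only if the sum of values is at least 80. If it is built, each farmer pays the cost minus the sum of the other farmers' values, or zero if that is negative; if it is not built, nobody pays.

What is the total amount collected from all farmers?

Total value 97 ≥ cost 80, so it is built.
Farmer 1: others sum to 85; max(0, 80 - 85) = 0.
Farmer 2: others sum to 78; max(0, 80 - 78) = 2.
Farmer 3: others sum to 71; max(0, 80 - 71) = 9.
Farmer 4: others sum to 81; max(0, 80 - 81) = 0.
Farmer 5: others sum to 73; max(0, 80 - 73) = 7.
Total collected = 0 + 2 + 9 + 0 + 7 = 18.

18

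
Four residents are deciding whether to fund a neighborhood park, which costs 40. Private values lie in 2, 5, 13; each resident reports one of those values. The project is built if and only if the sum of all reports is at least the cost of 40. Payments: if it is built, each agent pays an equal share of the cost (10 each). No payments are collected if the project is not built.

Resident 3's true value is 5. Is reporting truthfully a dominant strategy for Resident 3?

Check each profile of the others' reports and compare truth against every alternative report.
Others report (13, 13, 13): truth gives -5, best alternative gives -5.
Others report (2, 2, 2): truth gives 0, best alternative gives 0.
Others report (2, 2, 5): truth gives 0, best alternative gives 0.
Others report (2, 2, 13): truth gives 0, best alternative gives 0.
Others report (2, 5, 2): truth gives 0, best alternative gives 0.
Others report (2, 5, 5): truth gives 0, best alternative gives 0.
(Remaining 21 profiles checked similarly; truth is weakly best in each.)
In every case the truthful report is at least as good as any alternative, so it is a dominant strategy.

Yes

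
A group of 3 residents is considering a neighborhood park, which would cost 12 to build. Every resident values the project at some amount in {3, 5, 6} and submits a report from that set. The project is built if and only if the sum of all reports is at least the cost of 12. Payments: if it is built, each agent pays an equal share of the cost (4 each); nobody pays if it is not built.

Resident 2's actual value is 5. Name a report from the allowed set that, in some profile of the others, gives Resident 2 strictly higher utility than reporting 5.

6

Suppose Resident 1 reports 3 and Resident 3 reports 3.
Report 5: project not built, utility 0.
Report 6: project built, pays 4, utility 5 - 4 = 1.
So reporting 6 beats truth here (1 > 0).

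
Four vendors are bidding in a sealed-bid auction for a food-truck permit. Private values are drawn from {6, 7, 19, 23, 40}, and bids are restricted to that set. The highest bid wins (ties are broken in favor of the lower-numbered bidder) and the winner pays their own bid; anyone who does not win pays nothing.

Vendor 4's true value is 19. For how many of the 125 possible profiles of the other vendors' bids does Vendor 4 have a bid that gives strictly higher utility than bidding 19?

1

Others bid (6, 6, 6): truth gives 0; bid 7 gives 12 > 0. Violating.
Others bid (6, 6, 7): truth gives 0; no alternative beats it.
Others bid (6, 6, 19): truth gives 0; no alternative beats it.
(Checking all 125 profiles: 1 has a profitable deviation, 124 do not.)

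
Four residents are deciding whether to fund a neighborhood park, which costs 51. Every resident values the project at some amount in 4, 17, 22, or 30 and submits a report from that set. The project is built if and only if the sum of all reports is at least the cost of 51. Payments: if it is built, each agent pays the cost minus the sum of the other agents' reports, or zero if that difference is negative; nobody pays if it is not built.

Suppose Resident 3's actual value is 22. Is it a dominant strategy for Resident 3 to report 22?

Check each profile of the others' reports and compare truth against every alternative report.
Others report (4, 17, 30): truth gives 22, best alternative gives 22.
Others report (4, 22, 30): truth gives 22, best alternative gives 22.
Others report (4, 30, 17): truth gives 22, best alternative gives 22.
Others report (4, 30, 22): truth gives 22, best alternative gives 22.
Others report (4, 30, 30): truth gives 22, best alternative gives 22.
Others report (17, 4, 30): truth gives 22, best alternative gives 22.
(Remaining 58 profiles checked similarly; truth is weakly best in each.)
In every case the truthful report is at least as good as any alternative, so it is a dominant strategy.

Yes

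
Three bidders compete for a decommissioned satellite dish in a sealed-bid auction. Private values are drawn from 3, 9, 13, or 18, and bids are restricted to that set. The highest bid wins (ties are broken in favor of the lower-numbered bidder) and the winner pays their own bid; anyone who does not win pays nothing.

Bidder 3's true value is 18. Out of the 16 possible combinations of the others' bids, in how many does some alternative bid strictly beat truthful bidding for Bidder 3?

Others bid (3, 3): truth gives 0; bid 9 gives 9 > 0. Violating.
Others bid (3, 9): truth gives 0; bid 13 gives 5 > 0. Violating.
Others bid (9, 3): truth gives 0; bid 13 gives 5 > 0. Violating.
Others bid (9, 9): truth gives 0; bid 13 gives 5 > 0. Violating.
Others bid (3, 13): truth gives 0; no alternative beats it.
Others bid (3, 18): truth gives 0; no alternative beats it.
(Checking all 16 profiles: 4 have a profitable deviation, 12 do not.)

4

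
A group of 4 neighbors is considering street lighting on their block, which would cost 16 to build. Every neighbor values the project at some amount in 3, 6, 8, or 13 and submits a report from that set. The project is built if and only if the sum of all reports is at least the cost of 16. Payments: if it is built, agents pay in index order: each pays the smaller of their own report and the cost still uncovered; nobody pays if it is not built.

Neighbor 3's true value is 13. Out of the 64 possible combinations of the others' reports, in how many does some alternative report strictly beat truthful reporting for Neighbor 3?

24

Others report (3, 3, 3): truth gives 3; report 8 gives 5 > 3. Violating.
Others report (3, 3, 6): truth gives 3; report 6 gives 7 > 3. Violating.
Others report (3, 3, 8): truth gives 3; report 3 gives 10 > 3. Violating.
Others report (3, 3, 13): truth gives 3; report 3 gives 10 > 3. Violating.
Others report (3, 13, 3): truth gives 13; no alternative beats it.
Others report (3, 13, 6): truth gives 13; no alternative beats it.
(Checking all 64 profiles: 24 have a profitable deviation, 40 do not.)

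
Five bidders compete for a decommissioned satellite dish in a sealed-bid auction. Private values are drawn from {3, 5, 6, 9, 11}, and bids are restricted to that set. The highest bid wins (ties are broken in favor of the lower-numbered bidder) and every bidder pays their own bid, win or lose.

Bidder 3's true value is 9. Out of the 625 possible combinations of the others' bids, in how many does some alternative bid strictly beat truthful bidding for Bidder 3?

Others bid (3, 3, 3, 3): truth gives 0; bid 5 gives 4 > 0. Violating.
Others bid (3, 3, 3, 5): truth gives 0; bid 5 gives 4 > 0. Violating.
Others bid (3, 3, 3, 6): truth gives 0; bid 6 gives 3 > 0. Violating.
Others bid (3, 3, 3, 11): truth gives -9; bid 11 gives -2 > -9. Violating.
Others bid (3, 3, 3, 9): truth gives 0; no alternative beats it.
Others bid (3, 3, 5, 9): truth gives 0; no alternative beats it.
(Checking all 625 profiles: 517 have a profitable deviation, 108 do not.)

517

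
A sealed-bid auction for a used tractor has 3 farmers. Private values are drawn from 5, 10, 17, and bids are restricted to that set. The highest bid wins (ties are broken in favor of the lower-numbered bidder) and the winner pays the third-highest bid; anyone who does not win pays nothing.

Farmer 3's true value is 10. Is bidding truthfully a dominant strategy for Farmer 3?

Consider the case where Farmer 1 bids 5 and Farmer 2 bids 10.
Truthful bid 10: loses, pays 0, utility 0.
Bid 17 instead: wins, pays 5, utility 10 - 5 = 5.
Since 5 > 0, bidding 17 is strictly better here, so truthful bidding is not dominant.

No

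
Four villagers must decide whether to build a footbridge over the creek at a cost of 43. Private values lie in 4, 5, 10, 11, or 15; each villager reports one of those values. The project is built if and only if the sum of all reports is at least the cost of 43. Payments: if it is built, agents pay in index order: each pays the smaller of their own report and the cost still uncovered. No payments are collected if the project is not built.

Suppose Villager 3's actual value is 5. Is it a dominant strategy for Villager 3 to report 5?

No

Consider the case where Villager 1 reports 10, Villager 2 reports 15 and Villager 4 reports 15.
Truthful report 5: project built, pays 5, utility 5 - 5 = 0.
Report 4 instead: project built, pays 4, utility 5 - 4 = 1.
Since 1 > 0, reporting 4 is strictly better here, so truthful reporting is not dominant.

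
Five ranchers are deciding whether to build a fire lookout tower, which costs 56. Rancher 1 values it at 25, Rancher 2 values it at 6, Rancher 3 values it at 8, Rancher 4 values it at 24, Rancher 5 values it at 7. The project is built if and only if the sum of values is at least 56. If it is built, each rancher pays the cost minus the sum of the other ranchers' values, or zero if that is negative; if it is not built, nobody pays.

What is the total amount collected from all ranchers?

Total value 70 ≥ cost 56, so it is built.
Rancher 1: others sum to 45; max(0, 56 - 45) = 11.
Rancher 2: others sum to 64; max(0, 56 - 64) = 0.
Rancher 3: others sum to 62; max(0, 56 - 62) = 0.
Rancher 4: others sum to 46; max(0, 56 - 46) = 10.
Rancher 5: others sum to 63; max(0, 56 - 63) = 0.
Total collected = 11 + 0 + 0 + 10 + 0 = 21.

21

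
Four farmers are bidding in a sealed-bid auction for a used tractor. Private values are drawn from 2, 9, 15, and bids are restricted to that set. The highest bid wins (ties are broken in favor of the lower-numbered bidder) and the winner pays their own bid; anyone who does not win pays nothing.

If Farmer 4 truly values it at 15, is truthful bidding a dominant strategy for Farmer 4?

No

Consider the case where Farmer 1 bids 2, Farmer 2 bids 2 and Farmer 3 bids 2.
Truthful bid 15: wins, pays 15, utility 15 - 15 = 0.
Bid 9 instead: wins, pays 9, utility 15 - 9 = 6.
Since 6 > 0, bidding 9 is strictly better here, so truthful bidding is not dominant.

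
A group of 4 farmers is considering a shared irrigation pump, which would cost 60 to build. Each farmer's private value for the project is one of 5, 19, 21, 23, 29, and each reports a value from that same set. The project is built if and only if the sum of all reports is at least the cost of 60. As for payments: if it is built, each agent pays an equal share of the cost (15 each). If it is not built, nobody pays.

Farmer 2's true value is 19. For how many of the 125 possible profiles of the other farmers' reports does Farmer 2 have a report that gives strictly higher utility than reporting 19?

9

Others report (5, 5, 21): truth gives 0; report 29 gives 4 > 0. Violating.
Others report (5, 5, 23): truth gives 0; report 29 gives 4 > 0. Violating.
Others report (5, 5, 29): truth gives 0; report 21 gives 4 > 0. Violating.
Others report (5, 21, 5): truth gives 0; report 29 gives 4 > 0. Violating.
Others report (5, 5, 5): truth gives 0; no alternative beats it.
Others report (5, 5, 19): truth gives 0; no alternative beats it.
(Checking all 125 profiles: 9 have a profitable deviation, 116 do not.)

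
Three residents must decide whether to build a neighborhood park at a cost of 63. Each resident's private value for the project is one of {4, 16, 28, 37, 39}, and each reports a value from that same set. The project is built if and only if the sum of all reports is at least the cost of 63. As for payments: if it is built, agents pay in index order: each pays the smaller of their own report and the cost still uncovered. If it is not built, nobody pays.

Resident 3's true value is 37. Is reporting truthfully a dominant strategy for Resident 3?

Check each profile of the others' reports and compare truth against every alternative report.
Others report (28, 37): truth gives 37, best alternative gives 37.
Others report (28, 39): truth gives 37, best alternative gives 37.
Others report (37, 28): truth gives 37, best alternative gives 37.
Others report (37, 37): truth gives 37, best alternative gives 37.
Others report (37, 39): truth gives 37, best alternative gives 37.
Others report (39, 28): truth gives 37, best alternative gives 37.
(Remaining 19 profiles checked similarly; truth is weakly best in each.)
In every case the truthful report is at least as good as any alternative, so it is a dominant strategy.

Yes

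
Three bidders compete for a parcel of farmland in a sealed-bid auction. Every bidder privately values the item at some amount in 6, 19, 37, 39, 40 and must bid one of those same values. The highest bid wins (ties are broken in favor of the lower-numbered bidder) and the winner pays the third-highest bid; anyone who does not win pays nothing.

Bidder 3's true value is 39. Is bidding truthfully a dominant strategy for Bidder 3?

Consider the case where Bidder 1 bids 6 and Bidder 2 bids 39.
Truthful bid 39: loses, pays 0, utility 0.
Bid 40 instead: wins, pays 6, utility 39 - 6 = 33.
Since 33 > 0, bidding 40 is strictly better here, so truthful bidding is not dominant.

No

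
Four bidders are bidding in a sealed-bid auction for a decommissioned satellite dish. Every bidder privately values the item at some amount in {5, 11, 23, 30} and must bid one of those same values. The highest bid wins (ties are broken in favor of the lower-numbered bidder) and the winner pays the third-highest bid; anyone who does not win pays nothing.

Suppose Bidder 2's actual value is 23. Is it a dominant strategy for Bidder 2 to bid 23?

No

Consider the case where Bidder 1 bids 5, Bidder 3 bids 5 and Bidder 4 bids 30.
Truthful bid 23: loses, pays 0, utility 0.
Bid 30 instead: wins, pays 5, utility 23 - 5 = 18.
Since 18 > 0, bidding 30 is strictly better here, so truthful bidding is not dominant.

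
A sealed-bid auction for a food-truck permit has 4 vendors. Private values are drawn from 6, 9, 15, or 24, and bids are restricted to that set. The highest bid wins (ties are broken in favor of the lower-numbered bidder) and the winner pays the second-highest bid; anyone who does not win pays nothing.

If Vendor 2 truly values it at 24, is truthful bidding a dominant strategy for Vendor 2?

Yes

Check each profile of the others' bids and compare truth against every alternative bid.
Others bid (15, 6, 6): truth gives 9, best alternative gives 0.
Others bid (15, 6, 9): truth gives 9, best alternative gives 0.
Others bid (15, 6, 15): truth gives 9, best alternative gives 0.
Others bid (15, 9, 6): truth gives 9, best alternative gives 0.
Others bid (15, 9, 9): truth gives 9, best alternative gives 0.
Others bid (15, 9, 15): truth gives 9, best alternative gives 0.
(Remaining 58 profiles checked similarly; truth is weakly best in each.)
In every case the truthful bid is at least as good as any alternative, so it is a dominant strategy.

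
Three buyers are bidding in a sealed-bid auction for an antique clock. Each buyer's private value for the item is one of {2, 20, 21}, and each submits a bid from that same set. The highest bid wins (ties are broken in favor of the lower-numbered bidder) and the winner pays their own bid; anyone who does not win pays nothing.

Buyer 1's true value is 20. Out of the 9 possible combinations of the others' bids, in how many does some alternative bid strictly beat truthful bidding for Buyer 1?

1

Others bid (2, 2): truth gives 0; bid 2 gives 18 > 0. Violating.
Others bid (2, 20): truth gives 0; no alternative beats it.
Others bid (2, 21): truth gives 0; no alternative beats it.
(Checking all 9 profiles: 1 has a profitable deviation, 8 do not.)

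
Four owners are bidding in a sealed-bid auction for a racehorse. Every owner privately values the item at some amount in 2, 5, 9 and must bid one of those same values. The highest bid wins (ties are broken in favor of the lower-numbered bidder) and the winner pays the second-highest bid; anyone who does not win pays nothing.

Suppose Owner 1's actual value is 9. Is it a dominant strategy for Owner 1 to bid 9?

Yes

Check each profile of the others' bids and compare truth against every alternative bid.
Others bid (2, 2, 2): truth gives 7, best alternative gives 7.
Others bid (2, 2, 5): truth gives 4, best alternative gives 4.
Others bid (2, 5, 2): truth gives 4, best alternative gives 4.
Others bid (2, 5, 5): truth gives 4, best alternative gives 4.
Others bid (5, 2, 2): truth gives 4, best alternative gives 4.
Others bid (5, 2, 5): truth gives 4, best alternative gives 4.
(Remaining 21 profiles checked similarly; truth is weakly best in each.)
In every case the truthful bid is at least as good as any alternative, so it is a dominant strategy.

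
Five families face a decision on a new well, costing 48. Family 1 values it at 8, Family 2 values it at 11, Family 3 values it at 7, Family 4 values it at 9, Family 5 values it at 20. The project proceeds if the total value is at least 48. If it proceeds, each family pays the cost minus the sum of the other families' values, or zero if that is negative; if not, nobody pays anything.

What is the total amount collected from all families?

20

Total value 55 ≥ cost 48, so it is built.
Family 1: others sum to 47; max(0, 48 - 47) = 1.
Family 2: others sum to 44; max(0, 48 - 44) = 4.
Family 3: others sum to 48; max(0, 48 - 48) = 0.
Family 4: others sum to 46; max(0, 48 - 46) = 2.
Family 5: others sum to 35; max(0, 48 - 35) = 13.
Total collected = 1 + 4 + 0 + 2 + 13 = 20.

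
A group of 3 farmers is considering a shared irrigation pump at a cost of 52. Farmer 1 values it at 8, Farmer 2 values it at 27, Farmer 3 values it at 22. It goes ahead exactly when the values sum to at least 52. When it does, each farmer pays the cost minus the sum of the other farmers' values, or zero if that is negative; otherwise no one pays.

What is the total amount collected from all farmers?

Total value 57 ≥ cost 52, so it is built.
Farmer 1: others sum to 49; max(0, 52 - 49) = 3.
Farmer 2: others sum to 30; max(0, 52 - 30) = 22.
Farmer 3: others sum to 35; max(0, 52 - 35) = 17.
Total collected = 3 + 22 + 17 = 42.

42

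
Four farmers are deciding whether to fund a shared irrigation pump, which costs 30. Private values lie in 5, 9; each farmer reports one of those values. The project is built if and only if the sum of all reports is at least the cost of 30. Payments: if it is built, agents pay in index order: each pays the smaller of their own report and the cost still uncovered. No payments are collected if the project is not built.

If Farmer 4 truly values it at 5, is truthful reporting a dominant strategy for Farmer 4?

Yes

Check each profile of the others' reports and compare truth against every alternative report.
Others report (5, 9, 9): truth gives 0, best alternative gives -2.
Others report (9, 5, 9): truth gives 0, best alternative gives -2.
Others report (9, 9, 5): truth gives 0, best alternative gives -2.
Others report (9, 9, 9): truth gives 2, best alternative gives 2.
Others report (5, 5, 5): truth gives 0, best alternative gives 0.
Others report (5, 5, 9): truth gives 0, best alternative gives 0.
(Remaining 2 profiles checked similarly; truth is weakly best in each.)
In every case the truthful report is at least as good as any alternative, so it is a dominant strategy.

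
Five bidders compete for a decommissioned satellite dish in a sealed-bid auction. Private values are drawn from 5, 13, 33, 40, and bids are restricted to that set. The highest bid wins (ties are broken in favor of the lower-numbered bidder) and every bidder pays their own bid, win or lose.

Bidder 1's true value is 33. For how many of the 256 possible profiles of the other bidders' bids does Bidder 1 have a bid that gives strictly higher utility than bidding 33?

Others bid (5, 5, 5, 5): truth gives 0; bid 5 gives 28 > 0. Violating.
Others bid (5, 5, 5, 13): truth gives 0; bid 13 gives 20 > 0. Violating.
Others bid (5, 5, 5, 40): truth gives -33; bid 5 gives -5 > -33. Violating.
Others bid (5, 5, 13, 5): truth gives 0; bid 13 gives 20 > 0. Violating.
Others bid (5, 5, 5, 33): truth gives 0; no alternative beats it.
Others bid (5, 5, 13, 33): truth gives 0; no alternative beats it.
(Checking all 256 profiles: 191 have a profitable deviation, 65 do not.)

191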